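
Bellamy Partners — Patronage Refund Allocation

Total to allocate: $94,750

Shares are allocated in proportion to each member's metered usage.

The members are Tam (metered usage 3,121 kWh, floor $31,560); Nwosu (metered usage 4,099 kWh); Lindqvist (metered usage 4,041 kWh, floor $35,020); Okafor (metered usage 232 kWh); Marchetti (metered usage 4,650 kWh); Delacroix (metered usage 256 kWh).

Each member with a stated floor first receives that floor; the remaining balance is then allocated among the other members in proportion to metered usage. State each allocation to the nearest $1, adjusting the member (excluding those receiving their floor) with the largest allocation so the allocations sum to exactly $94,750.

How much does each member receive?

Tam: $31,560; Nwosu: $12,501; Lindqvist: $35,020; Okafor: $708; Marchetti: $14,180; Delacroix: $781

Guaranteed amounts: Tam $31,560; Lindqvist $35,020. Balance $28,170.
Balance split over remaining metered usage 9,237: Nwosu 12,500.69 → $12,501; Okafor 707.53 → $708; Marchetti 14,181.07 → $14,181; Delacroix 780.72 → $781.
Rounding difference −$1 applied to Marchetti → $14,180.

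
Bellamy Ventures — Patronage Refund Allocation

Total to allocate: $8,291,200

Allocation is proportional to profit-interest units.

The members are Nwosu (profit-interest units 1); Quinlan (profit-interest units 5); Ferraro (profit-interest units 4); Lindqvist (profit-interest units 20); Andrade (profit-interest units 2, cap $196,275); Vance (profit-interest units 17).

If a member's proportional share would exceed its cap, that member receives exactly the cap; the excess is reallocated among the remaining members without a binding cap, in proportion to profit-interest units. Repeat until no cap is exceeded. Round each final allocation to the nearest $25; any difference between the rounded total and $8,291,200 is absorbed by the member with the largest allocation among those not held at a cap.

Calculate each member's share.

Nwosu: $172,225 · Quinlan: $861,150 · Ferraro: $688,925 · Lindqvist: $3,444,675 · Andrade: $196,275 · Vance: $2,927,950

Total profit-interest units = 49.
Unconstrained shares: Nwosu 169,208.16; Quinlan 846,040.82; Ferraro 676,832.65; Lindqvist 3,384,163.27; Andrade 338,416.33; Vance 2,876,538.78.
Cap binds for Andrade ($196,275); remaining pool $8,094,925 reallocated over remaining profit-interest units 47.
Redistributed shares: Nwosu 172,232.45 → $172,225; Quinlan 861,162.23 → $861,150; Ferraro 688,929.79 → $688,925; Lindqvist 3,444,648.94 → $3,444,650; Vance 2,927,951.60 → $2,927,950.
Rounding difference +$25 applied to Lindqvist → $3,444,675.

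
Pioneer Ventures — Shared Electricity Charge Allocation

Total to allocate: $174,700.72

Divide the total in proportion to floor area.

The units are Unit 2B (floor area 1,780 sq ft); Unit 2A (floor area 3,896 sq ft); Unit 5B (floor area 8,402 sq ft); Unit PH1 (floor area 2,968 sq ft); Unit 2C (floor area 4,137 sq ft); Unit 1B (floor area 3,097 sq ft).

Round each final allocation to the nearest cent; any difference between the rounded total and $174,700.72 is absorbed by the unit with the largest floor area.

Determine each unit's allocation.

Combined floor area = 1,780 + 3,896 + 8,402 + 2,968 + 4,137 + 3,097 = 24,280.
Unrounded shares: Unit 2B 12,807.5487; Unit 2A 28,032.7020; Unit 5B 60,454.5078; Unit PH1 21,355.5081; Unit 2C 29,766.7578; Unit 1B 22,283.6956.
At nearest cent: Unit 2B $12,807.55; Unit 2A $28,032.70; Unit 5B $60,454.51; Unit PH1 $21,355.51; Unit 2C $29,766.76; Unit 1B $22,283.70. Sum = $174,700.73.
Difference $174,700.72 − $174,700.73 = −$0.01 applied to largest floor area (Unit 5B): Unit 5B becomes $60,454.50.

Unit 2B: $12,807.55; Unit 2A: $28,032.70; Unit 5B: $60,454.50; Unit PH1: $21,355.51; Unit 2C: $29,766.76; Unit 1B: $22,283.70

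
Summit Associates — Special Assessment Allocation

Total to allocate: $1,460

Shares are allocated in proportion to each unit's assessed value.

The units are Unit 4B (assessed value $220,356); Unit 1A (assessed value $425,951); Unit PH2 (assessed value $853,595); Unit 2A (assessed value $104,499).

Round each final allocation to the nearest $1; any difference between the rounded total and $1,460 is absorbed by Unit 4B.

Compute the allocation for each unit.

Combined assessed value = 1,604,401.
Pro-rata amounts: Unit 4B 220,356/1,604,401 × $1,460 = 200.52; Unit 1A 425,951/1,604,401 × $1,460 = 387.61; Unit PH2 853,595/1,604,401 × $1,460 = 776.77; Unit 2A 104,499/1,604,401 × $1,460 = 95.09.
Rounded to nearest $1: Unit 4B $201; Unit 1A $388; Unit PH2 $777; Unit 2A $95. Sum = $1,461.
Difference $1,460 − $1,461 = −$1 applied to Unit 4B: Unit 4B becomes $200.

Unit 4B: $200 · Unit 1A: $388 · Unit PH2: $777 · Unit 2A: $95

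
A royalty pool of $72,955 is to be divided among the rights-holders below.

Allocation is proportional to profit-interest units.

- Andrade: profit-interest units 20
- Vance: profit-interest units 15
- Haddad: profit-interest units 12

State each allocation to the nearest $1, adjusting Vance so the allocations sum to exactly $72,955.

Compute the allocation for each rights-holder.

Sum of profit-interest units: 47.
Raw shares: Andrade 20/47 × $72,955 = 31,044.68; Vance 15/47 × $72,955 = 23,283.51; Haddad 12/47 × $72,955 = 18,626.81.
After rounding ($1): Andrade $31,045; Vance $23,284; Haddad $18,627. Sum = $72,956.
Difference $72,955 − $72,956 = −$1 applied to Vance: Vance becomes $23,283.

Andrade: $31,045; Vance: $23,283; Haddad: $18,627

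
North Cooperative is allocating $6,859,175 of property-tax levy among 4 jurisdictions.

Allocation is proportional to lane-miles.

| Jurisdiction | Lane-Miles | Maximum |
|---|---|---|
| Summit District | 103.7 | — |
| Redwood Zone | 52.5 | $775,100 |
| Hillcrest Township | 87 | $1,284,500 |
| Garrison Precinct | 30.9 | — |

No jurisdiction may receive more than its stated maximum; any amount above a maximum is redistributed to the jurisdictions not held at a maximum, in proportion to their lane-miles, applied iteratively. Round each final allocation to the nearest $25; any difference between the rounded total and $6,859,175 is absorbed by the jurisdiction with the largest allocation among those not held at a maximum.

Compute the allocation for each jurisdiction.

Sum of lane-miles: 274.1.
Pro-rata shares before constraints: Summit District 2,595,025.35; Redwood Zone 1,313,778.50; Hillcrest Township 2,177,118.66; Garrison Precinct 773,252.49.
Capped: Redwood Zone ($775,100), Hillcrest Township ($1,284,500); remaining pool $4,799,575 reallocated over remaining lane-miles 134.6.
Remaining shares: Summit District 3,697,740.92 → $3,697,750; Garrison Precinct 1,101,834.08 → $1,101,825.

Summit District: $3,697,750 · Redwood Zone: $775,100 · Hillcrest Township: $1,284,500 · Garrison Precinct: $1,101,825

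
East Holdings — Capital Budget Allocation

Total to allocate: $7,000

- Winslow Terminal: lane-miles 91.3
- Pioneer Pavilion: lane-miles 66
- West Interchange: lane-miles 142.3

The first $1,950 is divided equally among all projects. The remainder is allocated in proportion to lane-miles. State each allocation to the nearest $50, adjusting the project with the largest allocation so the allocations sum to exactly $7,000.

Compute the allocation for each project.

Winslow Terminal: $2,200 · Pioneer Pavilion: $1,750 · West Interchange: $3,050

Equal tier: $1,950 ÷ 3 = $650 apiece.
Remainder $5,050 by lane-miles (total 299.6): Winslow Terminal 1,538.94 → $1,550; Pioneer Pavilion 1,112.48 → $1,100; West Interchange 2,398.58 → $2,400.
Totals: Winslow Terminal $650 + $1,550 = $2,200; Pioneer Pavilion $650 + $1,100 = $1,750; West Interchange $650 + $2,400 = $3,050.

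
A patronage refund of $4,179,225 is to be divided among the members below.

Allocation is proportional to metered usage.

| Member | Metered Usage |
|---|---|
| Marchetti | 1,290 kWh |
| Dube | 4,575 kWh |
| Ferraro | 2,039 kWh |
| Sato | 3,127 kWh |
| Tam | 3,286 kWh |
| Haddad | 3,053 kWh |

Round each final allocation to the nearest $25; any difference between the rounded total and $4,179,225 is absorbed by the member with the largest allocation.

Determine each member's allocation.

Marchetti: $310,375 | Dube: $1,100,775 | Ferraro: $490,575 | Sato: $752,350 | Tam: $790,600 | Haddad: $734,550

Total metered usage = 17,370.
Raw shares: Marchetti 1,290/17,370 × $4,179,225 = 310,374.22; Dube 4,575/17,370 × $4,179,225 = 1,100,745.79; Ferraro 2,039/17,370 × $4,179,225 = 490,583.75; Sato 3,127/17,370 × $4,179,225 = 752,356.74; Tam 3,286/17,370 × $4,179,225 = 790,612.17; Haddad 3,053/17,370 × $4,179,225 = 734,552.33.
At nearest $25: Marchetti $310,375; Dube $1,100,750; Ferraro $490,575; Sato $752,350; Tam $790,600; Haddad $734,550. Sum = $4,179,200.
Difference $4,179,225 − $4,179,200 = +$25 applied to largest allocation (Dube): Dube becomes $1,100,775.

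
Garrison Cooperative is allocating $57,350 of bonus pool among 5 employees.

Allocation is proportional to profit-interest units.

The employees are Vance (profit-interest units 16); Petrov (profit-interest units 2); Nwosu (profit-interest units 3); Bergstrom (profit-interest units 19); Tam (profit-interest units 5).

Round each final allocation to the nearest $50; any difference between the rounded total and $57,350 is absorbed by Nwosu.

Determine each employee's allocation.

Vance: $20,400; Petrov: $2,550; Nwosu: $3,850; Bergstrom: $24,200; Tam: $6,350

Total profit-interest units = 45.
Pro-rata amounts: Vance 16/45 × $57,350 = 20,391.11; Petrov 2/45 × $57,350 = 2,548.89; Nwosu 3/45 × $57,350 = 3,823.33; Bergstrom 19/45 × $57,350 = 24,214.44; Tam 5/45 × $57,350 = 6,372.22.
After rounding ($50): Vance $20,400; Petrov $2,550; Nwosu $3,800; Bergstrom $24,200; Tam $6,350. Sum = $57,300.
Difference $57,350 − $57,300 = +$50 applied to Nwosu: Nwosu becomes $3,850.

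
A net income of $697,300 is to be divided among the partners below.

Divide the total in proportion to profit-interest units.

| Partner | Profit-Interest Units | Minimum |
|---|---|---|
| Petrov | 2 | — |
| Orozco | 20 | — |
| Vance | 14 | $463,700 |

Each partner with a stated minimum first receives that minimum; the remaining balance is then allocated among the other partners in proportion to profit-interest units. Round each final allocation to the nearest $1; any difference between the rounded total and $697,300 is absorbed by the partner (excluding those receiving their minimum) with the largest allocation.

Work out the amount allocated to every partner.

Petrov: $21,236; Orozco: $212,364; Vance: $463,700

Fund the minimums — Vance $463,700. Residual $233,600.
Residual split over remaining profit-interest units 22: Petrov 21,236.36 → $21,236; Orozco 212,363.64 → $212,364.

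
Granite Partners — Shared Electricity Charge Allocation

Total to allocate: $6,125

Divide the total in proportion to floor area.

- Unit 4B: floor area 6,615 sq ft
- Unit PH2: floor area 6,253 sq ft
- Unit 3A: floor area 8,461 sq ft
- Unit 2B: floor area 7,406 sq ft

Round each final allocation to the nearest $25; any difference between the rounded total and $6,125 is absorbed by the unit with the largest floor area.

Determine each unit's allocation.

Combined floor area = 28,735.
Unrounded shares: Unit 4B 6,615/28,735 × $6,125 = 1,410.02; Unit PH2 6,253/28,735 × $6,125 = 1,332.86; Unit 3A 8,461/28,735 × $6,125 = 1,803.50; Unit 2B 7,406/28,735 × $6,125 = 1,578.62.
After rounding ($25): Unit 4B $1,400; Unit PH2 $1,325; Unit 3A $1,800; Unit 2B $1,575. Sum = $6,100.
Difference $6,125 − $6,100 = +$25 applied to largest floor area (Unit 3A): Unit 3A becomes $1,825.

Unit 4B: $1,400; Unit PH2: $1,325; Unit 3A: $1,825; Unit 2B: $1,575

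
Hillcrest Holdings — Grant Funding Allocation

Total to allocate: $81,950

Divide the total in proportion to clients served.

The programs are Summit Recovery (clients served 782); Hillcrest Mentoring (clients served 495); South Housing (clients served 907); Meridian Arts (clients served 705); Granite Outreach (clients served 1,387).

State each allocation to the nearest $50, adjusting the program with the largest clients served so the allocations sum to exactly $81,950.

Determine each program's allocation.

Summit Recovery: $15,000; Hillcrest Mentoring: $9,500; South Housing: $17,400; Meridian Arts: $13,500; Granite Outreach: $26,550

Total clients served = 782 + 495 + 907 + 705 + 1,387 = 4,276.
Proportional shares: Summit Recovery 14,987.11; Hillcrest Mentoring 9,486.73; South Housing 17,382.75; Meridian Arts 13,511.40; Granite Outreach 26,582.00.
At nearest $50: Summit Recovery $15,000; Hillcrest Mentoring $9,500; South Housing $17,400; Meridian Arts $13,500; Granite Outreach $26,600. Sum = $82,000.
Difference $81,950 − $82,000 = −$50 applied to largest clients served (Granite Outreach): Granite Outreach becomes $26,550.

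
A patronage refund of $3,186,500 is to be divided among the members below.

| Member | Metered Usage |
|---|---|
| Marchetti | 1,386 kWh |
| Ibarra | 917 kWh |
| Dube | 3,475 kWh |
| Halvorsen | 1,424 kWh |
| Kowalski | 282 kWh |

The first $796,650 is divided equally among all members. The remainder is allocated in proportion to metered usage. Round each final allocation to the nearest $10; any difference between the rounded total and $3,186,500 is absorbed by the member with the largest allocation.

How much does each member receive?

First tranche $796,650 split equally: $159,330 each.
Remainder $2,389,850 by metered usage (total 7,484): Marchetti 442,588.47 → $442,590; Ibarra 292,823.68 → $292,820; Dube 1,109,664.45 → $1,109,660; Halvorsen 454,722.93 → $454,720; Kowalski 90,050.47 → $90,050.
Rounding difference +$10 on remainder applied to Dube.
Totals: Marchetti $159,330 + $442,590 = $601,920; Ibarra $159,330 + $292,820 = $452,150; Dube $159,330 + $1,109,670 = $1,269,000; Halvorsen $159,330 + $454,720 = $614,050; Kowalski $159,330 + $90,050 = $249,380.

Marchetti: $601,920 | Ibarra: $452,150 | Dube: $1,269,000 | Halvorsen: $614,050 | Kowalski: $249,380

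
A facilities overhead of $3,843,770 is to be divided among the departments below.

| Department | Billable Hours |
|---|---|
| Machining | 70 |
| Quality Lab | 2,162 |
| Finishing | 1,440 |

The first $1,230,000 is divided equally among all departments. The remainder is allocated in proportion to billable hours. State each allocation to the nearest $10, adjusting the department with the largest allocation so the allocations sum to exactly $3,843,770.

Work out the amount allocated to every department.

Equal tier: $1,230,000 ÷ 3 = $410,000 apiece.
Remainder $2,613,770 by billable hours (total 3,672): Machining 49,826.77 → $49,830; Quality Lab 1,538,935.39 → $1,538,940; Finishing 1,025,007.84 → $1,025,010.
Rounding difference −$10 on remainder applied to Quality Lab.
Totals: Machining $410,000 + $49,830 = $459,830; Quality Lab $410,000 + $1,538,930 = $1,948,930; Finishing $410,000 + $1,025,010 = $1,435,010.

Machining: $459,830; Quality Lab: $1,948,930; Finishing: $1,435,010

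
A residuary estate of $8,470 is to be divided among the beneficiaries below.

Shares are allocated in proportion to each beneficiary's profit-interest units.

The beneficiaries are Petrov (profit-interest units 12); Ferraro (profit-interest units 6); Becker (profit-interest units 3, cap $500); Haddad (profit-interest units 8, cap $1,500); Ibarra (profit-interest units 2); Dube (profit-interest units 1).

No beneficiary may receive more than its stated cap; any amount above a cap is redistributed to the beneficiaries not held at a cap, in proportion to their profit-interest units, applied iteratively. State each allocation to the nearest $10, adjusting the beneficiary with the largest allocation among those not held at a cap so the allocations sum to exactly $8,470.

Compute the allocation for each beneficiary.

Petrov: $3,690 · Ferraro: $1,850 · Becker: $500 · Haddad: $1,500 · Ibarra: $620 · Dube: $310

Sum of profit-interest units: 32.
Pro-rata shares before constraints: Petrov 3,176.25; Ferraro 1,588.12; Becker 794.06; Haddad 2,117.50; Ibarra 529.38; Dube 264.69.
Capped: Becker ($500), Haddad ($1,500); balance $6,470 reallocated over remaining profit-interest units 21.
Shares after redistribution: Petrov 3,697.14 → $3,700; Ferraro 1,848.57 → $1,850; Ibarra 616.19 → $620; Dube 308.10 → $310.
Rounding difference −$10 applied to Petrov → $3,690.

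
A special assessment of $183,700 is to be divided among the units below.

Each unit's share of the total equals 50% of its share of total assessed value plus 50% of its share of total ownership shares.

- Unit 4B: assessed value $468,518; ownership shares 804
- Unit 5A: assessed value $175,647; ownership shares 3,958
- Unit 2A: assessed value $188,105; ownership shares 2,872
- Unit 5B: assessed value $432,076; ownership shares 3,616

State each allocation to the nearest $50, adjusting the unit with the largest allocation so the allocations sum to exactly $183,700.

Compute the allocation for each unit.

Totals — assessed value 1,264,346, ownership shares 11,250.
Blended shares (50% assessed value + 50% ownership shares): Unit 4B 0.2210; Unit 5A 0.2454; Unit 2A 0.2020; Unit 5B 0.3316.
Pro-rata amounts: Unit 4B 40,600.29; Unit 5A 45,074.97; Unit 2A 37,113.41; Unit 5B 60,911.33.
After rounding ($50): Unit 4B $40,600; Unit 5A $45,050; Unit 2A $37,100; Unit 5B $60,900. Sum = $183,650.
Difference $183,700 − $183,650 = +$50 applied to largest allocation (Unit 5B): Unit 5B becomes $60,950.

Unit 4B: $40,600 | Unit 5A: $45,050 | Unit 2A: $37,100 | Unit 5B: $60,950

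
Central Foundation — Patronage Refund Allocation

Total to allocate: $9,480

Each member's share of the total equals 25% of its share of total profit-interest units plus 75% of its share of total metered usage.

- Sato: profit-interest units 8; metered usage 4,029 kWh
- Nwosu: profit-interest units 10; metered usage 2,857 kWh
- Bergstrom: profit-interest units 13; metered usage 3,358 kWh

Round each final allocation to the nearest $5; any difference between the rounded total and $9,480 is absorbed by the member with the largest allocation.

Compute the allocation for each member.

Sato: $3,410 | Nwosu: $2,745 | Bergstrom: $3,325

Profit-interest units total 31; metered usage total 10,244.
Blended shares (25% profit-interest units + 75% metered usage): Sato 0.3595; Nwosu 0.2898; Bergstrom 0.3507.
Raw shares: Sato 3,408.00; Nwosu 2,747.46; Bergstrom 3,324.54.
Rounded to nearest $5: Sato $3,410; Nwosu $2,745; Bergstrom $3,325. Sum = $9,480.
No rounding difference to absorb.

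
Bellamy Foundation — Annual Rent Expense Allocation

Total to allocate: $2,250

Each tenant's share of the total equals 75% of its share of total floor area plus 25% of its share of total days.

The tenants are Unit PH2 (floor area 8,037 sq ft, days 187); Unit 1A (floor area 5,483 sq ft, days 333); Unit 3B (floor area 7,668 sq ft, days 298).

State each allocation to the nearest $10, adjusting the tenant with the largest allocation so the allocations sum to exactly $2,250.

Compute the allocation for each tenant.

Totals — floor area 21,188, days 818.
Blended shares (75% floor area + 25% days): Unit PH2 0.3416; Unit 1A 0.2959; Unit 3B 0.3625.
Raw shares: Unit PH2 768.69; Unit 1A 665.68; Unit 3B 815.63.
Rounded to nearest $10: Unit PH2 $770; Unit 1A $670; Unit 3B $820. Sum = $2,260.
Difference $2,250 − $2,260 = −$10 applied to largest allocation (Unit 3B): Unit 3B becomes $810.

Unit PH2: $770; Unit 1A: $670; Unit 3B: $810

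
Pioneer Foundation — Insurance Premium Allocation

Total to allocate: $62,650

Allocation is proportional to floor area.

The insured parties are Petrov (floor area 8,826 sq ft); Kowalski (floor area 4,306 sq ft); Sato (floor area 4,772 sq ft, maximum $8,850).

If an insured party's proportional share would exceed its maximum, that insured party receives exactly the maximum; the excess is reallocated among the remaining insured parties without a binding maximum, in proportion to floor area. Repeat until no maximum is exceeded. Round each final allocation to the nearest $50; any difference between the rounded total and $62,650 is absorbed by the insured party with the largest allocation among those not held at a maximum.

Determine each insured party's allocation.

Total floor area = 17,904.
Proportional shares (ignoring caps): Petrov 30,884.10; Kowalski 15,067.63; Sato 16,698.27.
Cap binds for Sato ($8,850); residual $53,800 reallocated over remaining floor area 13,132.
Redistributed shares: Petrov 36,158.91 → $36,150; Kowalski 17,641.09 → $17,650.

Petrov: $36,150 | Kowalski: $17,650 | Sato: $8,850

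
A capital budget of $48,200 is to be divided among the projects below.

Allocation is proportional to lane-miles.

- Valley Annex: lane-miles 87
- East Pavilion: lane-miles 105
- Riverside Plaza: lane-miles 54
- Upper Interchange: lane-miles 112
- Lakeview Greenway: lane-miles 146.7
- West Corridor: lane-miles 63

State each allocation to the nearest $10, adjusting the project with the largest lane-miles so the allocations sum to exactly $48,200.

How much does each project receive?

Combined lane-miles = 87 + 105 + 54 + 112 + 146.7 + 63 = 567.7.
Raw shares: Valley Annex 7,386.65; East Pavilion 8,914.92; Riverside Plaza 4,584.82; Upper Interchange 9,509.25; Lakeview Greenway 12,455.42; West Corridor 5,348.95.
After rounding ($10): Valley Annex $7,390; East Pavilion $8,910; Riverside Plaza $4,580; Upper Interchange $9,510; Lakeview Greenway $12,460; West Corridor $5,350. Sum = $48,200.
Rounded total matches; no reconciliation needed.

Valley Annex: $7,390 · East Pavilion: $8,910 · Riverside Plaza: $4,580 · Upper Interchange: $9,510 · Lakeview Greenway: $12,460 · West Corridor: $5,350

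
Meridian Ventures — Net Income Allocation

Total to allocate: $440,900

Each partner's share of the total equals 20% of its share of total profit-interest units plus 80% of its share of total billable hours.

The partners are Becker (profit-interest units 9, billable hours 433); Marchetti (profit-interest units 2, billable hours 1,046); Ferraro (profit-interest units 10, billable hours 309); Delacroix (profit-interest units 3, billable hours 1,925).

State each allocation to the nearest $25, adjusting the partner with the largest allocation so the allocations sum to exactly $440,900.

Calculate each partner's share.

Becker: $74,200; Marchetti: $106,725; Ferraro: $66,100; Delacroix: $193,875

Totals — profit-interest units 24, billable hours 3,713.
Composite weights (20% profit-interest units + 80% billable hours): Becker 0.1683; Marchetti 0.2420; Ferraro 0.1499; Delacroix 0.4398.
Proportional shares: Becker 74,200.75; Marchetti 106,714.11; Ferraro 66,095.42; Delacroix 193,889.72.
Rounded to nearest $25: Becker $74,200; Marchetti $106,725; Ferraro $66,100; Delacroix $193,900. Sum = $440,925.
Difference $440,900 − $440,925 = −$25 applied to largest allocation (Delacroix): Delacroix becomes $193,875.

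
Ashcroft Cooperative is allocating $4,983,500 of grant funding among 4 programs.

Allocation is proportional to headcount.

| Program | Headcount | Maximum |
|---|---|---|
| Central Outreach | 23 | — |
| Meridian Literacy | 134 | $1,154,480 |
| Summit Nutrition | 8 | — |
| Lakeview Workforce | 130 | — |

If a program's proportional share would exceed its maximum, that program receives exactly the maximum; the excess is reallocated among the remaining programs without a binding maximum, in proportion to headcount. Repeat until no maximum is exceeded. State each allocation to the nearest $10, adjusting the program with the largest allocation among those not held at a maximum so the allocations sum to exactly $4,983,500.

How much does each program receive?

Central Outreach: $547,000 · Meridian Literacy: $1,154,480 · Summit Nutrition: $190,260 · Lakeview Workforce: $3,091,760

Total headcount = 295.
Proportional shares (ignoring caps): Central Outreach 388,544.07; Meridian Literacy 2,263,691.53; Summit Nutrition 135,145.76; Lakeview Workforce 2,196,118.64.
Capped: Meridian Literacy ($1,154,480); residual $3,829,020 reallocated over remaining headcount 161.
Shares after redistribution: Central Outreach 547,002.86 → $547,000; Summit Nutrition 190,261.86 → $190,260; Lakeview Workforce 3,091,755.28 → $3,091,760.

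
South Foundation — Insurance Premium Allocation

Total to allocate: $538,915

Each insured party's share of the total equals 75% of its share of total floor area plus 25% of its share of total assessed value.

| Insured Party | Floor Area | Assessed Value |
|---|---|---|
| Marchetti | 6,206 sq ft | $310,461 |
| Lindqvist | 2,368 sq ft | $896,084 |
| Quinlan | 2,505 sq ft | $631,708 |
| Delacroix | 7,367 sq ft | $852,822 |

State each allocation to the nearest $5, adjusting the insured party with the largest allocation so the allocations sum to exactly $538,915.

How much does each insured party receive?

Totals — floor area 18,446, assessed value 2,691,075.
Combined weights (75% floor area + 25% assessed value): Marchetti 0.2812; Lindqvist 0.1795; Quinlan 0.1605; Delacroix 0.3788.
Pro-rata amounts: Marchetti 151,528.27; Lindqvist 96,749.77; Quinlan 86,515.70; Delacroix 204,121.26.
Rounded to nearest $5: Marchetti $151,530; Lindqvist $96,750; Quinlan $86,515; Delacroix $204,120. Sum = $538,915.
No rounding difference to absorb.

Marchetti: $151,530; Lindqvist: $96,750; Quinlan: $86,515; Delacroix: $204,120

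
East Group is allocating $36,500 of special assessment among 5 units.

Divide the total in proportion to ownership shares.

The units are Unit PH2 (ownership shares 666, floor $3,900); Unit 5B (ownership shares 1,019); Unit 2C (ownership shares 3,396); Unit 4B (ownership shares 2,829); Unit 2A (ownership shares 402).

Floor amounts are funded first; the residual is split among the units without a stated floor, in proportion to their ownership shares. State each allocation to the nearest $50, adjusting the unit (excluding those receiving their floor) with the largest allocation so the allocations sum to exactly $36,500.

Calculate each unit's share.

Minimums first: Unit PH2 $3,900. Remaining pool $32,600.
Remaining pool split over remaining ownership shares 7,646: Unit 5B 4,344.68 → $4,350; Unit 2C 14,479.41 → $14,500; Unit 4B 12,061.91 → $12,050; Unit 2A 1,713.99 → $1,700.

Unit PH2: $3,900 | Unit 5B: $4,350 | Unit 2C: $14,500 | Unit 4B: $12,050 | Unit 2A: $1,700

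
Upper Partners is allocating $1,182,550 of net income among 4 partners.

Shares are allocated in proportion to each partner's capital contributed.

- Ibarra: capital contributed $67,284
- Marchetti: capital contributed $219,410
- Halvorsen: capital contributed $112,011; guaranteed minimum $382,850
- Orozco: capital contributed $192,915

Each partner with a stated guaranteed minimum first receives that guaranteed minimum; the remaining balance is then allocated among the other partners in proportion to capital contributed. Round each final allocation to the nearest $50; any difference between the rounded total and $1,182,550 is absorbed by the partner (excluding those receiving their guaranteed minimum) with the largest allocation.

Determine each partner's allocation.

Guaranteed amounts: Halvorsen $382,850. Balance $799,700.
Balance split over remaining capital contributed 479,609: Ibarra 112,189.34 → $112,200; Marchetti 365,844.21 → $365,850; Orozco 321,666.45 → $321,650.

Ibarra: $112,200; Marchetti: $365,850; Halvorsen: $382,850; Orozco: $321,650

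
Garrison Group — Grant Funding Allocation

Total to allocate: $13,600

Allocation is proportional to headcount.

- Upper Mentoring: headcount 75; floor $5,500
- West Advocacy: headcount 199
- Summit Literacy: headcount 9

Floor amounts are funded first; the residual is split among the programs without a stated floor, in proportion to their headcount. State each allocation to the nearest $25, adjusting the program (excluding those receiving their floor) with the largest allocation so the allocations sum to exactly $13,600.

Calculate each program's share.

Upper Mentoring: $5,500 · West Advocacy: $7,750 · Summit Literacy: $350

Minimums first: Upper Mentoring $5,500. Residual $8,100.
Residual split over remaining headcount 208: West Advocacy 7,749.52 → $7,750; Summit Literacy 350.48 → $350.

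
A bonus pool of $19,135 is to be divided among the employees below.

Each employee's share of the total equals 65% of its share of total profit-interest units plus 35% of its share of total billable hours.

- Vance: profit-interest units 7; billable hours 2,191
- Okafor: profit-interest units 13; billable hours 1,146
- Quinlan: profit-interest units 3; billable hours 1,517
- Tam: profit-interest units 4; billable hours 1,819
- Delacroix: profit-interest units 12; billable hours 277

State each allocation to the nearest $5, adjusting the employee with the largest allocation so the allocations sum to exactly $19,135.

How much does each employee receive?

Vance: $4,345; Okafor: $5,245; Quinlan: $2,420; Tam: $3,030; Delacroix: $4,095

Totals — profit-interest units 39, billable hours 6,950.
Combined weights (65% profit-interest units + 35% billable hours): Vance 0.2270; Okafor 0.2744; Quinlan 0.1264; Tam 0.1583; Delacroix 0.2139.
Pro-rata amounts: Vance 4,343.74; Okafor 5,250.24; Quinlan 2,418.58; Tam 3,028.52; Delacroix 4,093.93.
At nearest $5: Vance $4,345; Okafor $5,250; Quinlan $2,420; Tam $3,030; Delacroix $4,095. Sum = $19,140.
Difference $19,135 − $19,140 = −$5 applied to largest allocation (Okafor): Okafor becomes $5,245.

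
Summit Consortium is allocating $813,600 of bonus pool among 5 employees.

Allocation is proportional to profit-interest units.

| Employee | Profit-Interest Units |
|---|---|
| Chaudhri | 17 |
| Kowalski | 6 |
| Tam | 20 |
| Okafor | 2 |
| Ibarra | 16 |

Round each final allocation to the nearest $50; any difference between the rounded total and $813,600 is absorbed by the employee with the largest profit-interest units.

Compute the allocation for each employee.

Sum of profit-interest units: 61.
Raw shares: Chaudhri 17/61 × $813,600 = 226,740.98; Kowalski 6/61 × $813,600 = 80,026.23; Tam 20/61 × $813,600 = 266,754.10; Okafor 2/61 × $813,600 = 26,675.41; Ibarra 16/61 × $813,600 = 213,403.28.
Rounded to nearest $50: Chaudhri $226,750; Kowalski $80,050; Tam $266,750; Okafor $26,700; Ibarra $213,400. Sum = $813,650.
Difference $813,600 − $813,650 = −$50 applied to largest profit-interest units (Tam): Tam becomes $266,700.

Chaudhri: $226,750 · Kowalski: $80,050 · Tam: $266,700 · Okafor: $26,700 · Ibarra: $213,400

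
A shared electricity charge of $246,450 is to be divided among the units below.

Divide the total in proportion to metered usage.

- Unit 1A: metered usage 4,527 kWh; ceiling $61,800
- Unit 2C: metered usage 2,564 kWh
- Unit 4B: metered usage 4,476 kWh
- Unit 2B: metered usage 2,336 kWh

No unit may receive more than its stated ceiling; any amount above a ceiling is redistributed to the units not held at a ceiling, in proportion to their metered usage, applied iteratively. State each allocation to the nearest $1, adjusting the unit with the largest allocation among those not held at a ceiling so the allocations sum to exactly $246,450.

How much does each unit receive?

Unit 1A: $61,800; Unit 2C: $50,495; Unit 4B: $88,150; Unit 2B: $46,005

Metered usage total: 13,903.
Unconstrained shares: Unit 1A 80,247.37; Unit 2C 45,450.46; Unit 4B 79,343.32; Unit 2B 41,408.85.
Cap binds for Unit 1A ($61,800); remaining pool $184,650 reallocated over remaining metered usage 9,376.
Shares after redistribution: Unit 2C 50,495.16 → $50,495; Unit 4B 88,149.89 → $88,150; Unit 2B 46,004.95 → $46,005.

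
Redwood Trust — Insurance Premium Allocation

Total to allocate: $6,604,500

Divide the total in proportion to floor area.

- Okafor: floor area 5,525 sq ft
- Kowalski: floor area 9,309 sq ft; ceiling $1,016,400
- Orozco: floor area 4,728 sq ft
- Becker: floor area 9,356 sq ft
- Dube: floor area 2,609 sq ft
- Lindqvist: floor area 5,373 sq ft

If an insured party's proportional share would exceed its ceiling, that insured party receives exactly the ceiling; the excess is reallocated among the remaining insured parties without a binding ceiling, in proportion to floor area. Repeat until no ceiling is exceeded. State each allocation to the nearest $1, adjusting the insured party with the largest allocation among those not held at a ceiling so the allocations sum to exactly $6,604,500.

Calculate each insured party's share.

Combined floor area = 36,900.
Pro-rata shares before constraints: Okafor 988,885.16; Kowalski 1,666,159.63; Orozco 846,235.12; Becker 1,674,571.87; Dube 466,968.58; Lindqvist 961,679.63.
Capped: Kowalski ($1,016,400); remaining pool $5,588,100 reallocated over remaining floor area 27,591.
Redistributed shares: Okafor 1,118,997.23 → $1,118,997; Orozco 957,578.08 → $957,578; Becker 1,894,902.82 → $1,894,903; Dube 528,409.73 → $528,410; Lindqvist 1,088,212.15 → $1,088,212.

Okafor: $1,118,997; Kowalski: $1,016,400; Orozco: $957,578; Becker: $1,894,903; Dube: $528,410; Lindqvist: $1,088,212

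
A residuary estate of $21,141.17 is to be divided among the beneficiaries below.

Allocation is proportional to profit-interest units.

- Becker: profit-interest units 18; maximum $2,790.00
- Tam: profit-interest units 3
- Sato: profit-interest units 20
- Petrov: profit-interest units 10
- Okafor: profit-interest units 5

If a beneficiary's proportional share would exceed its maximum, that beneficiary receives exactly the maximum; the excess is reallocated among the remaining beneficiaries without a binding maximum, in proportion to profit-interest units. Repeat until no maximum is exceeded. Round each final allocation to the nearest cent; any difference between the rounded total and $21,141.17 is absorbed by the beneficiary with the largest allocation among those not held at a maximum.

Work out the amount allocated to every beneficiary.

Profit-interest units total: 56.
Unconstrained shares: Becker 6,795.3761; Tam 1,132.5627; Sato 7,550.4179; Petrov 3,775.2089; Okafor 1,887.6045.
Capped: Becker ($2,790.00); residual $18,351.17 reallocated over remaining profit-interest units 38.
Redistributed shares: Tam 1,448.7766 → $1,448.78; Sato 9,658.5105 → $9,658.51; Petrov 4,829.2553 → $4,829.26; Okafor 2,414.6276 → $2,414.63.
Rounding difference −$0.01 applied to Sato → $9,658.50.

Becker: $2,790.00 · Tam: $1,448.78 · Sato: $9,658.50 · Petrov: $4,829.26 · Okafor: $2,414.63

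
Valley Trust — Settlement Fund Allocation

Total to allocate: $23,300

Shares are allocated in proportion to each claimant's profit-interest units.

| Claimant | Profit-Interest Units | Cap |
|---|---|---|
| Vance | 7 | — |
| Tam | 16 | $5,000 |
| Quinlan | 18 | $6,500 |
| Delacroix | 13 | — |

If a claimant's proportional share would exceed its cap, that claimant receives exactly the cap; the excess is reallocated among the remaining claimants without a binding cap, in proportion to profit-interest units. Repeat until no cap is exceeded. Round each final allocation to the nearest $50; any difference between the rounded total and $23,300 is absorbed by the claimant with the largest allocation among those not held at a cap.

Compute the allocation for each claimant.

Sum of profit-interest units: 54.
Unconstrained shares: Vance 3,020.37; Tam 6,903.70; Quinlan 7,766.67; Delacroix 5,609.26.
Capped: Tam ($5,000), Quinlan ($6,500); balance $11,800 reallocated over remaining profit-interest units 20.
Shares after redistribution: Vance 4,130.00 → $4,150; Delacroix 7,670.00 → $7,650.

Vance: $4,150 | Tam: $5,000 | Quinlan: $6,500 | Delacroix: $7,650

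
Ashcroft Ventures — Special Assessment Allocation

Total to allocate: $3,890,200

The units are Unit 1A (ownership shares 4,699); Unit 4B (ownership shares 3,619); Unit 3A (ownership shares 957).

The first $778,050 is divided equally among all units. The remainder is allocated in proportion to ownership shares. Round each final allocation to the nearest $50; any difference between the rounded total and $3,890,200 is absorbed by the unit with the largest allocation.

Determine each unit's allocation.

Equal tier: $778,050 ÷ 3 = $259,350 apiece.
Remainder $3,112,150 by ownership shares (total 9,275): Unit 1A 1,576,710.82 → $1,576,700; Unit 4B 1,214,325.70 → $1,214,350; Unit 3A 321,113.48 → $321,100.
Totals: Unit 1A $259,350 + $1,576,700 = $1,836,050; Unit 4B $259,350 + $1,214,350 = $1,473,700; Unit 3A $259,350 + $321,100 = $580,450.

Unit 1A: $1,836,050; Unit 4B: $1,473,700; Unit 3A: $580,450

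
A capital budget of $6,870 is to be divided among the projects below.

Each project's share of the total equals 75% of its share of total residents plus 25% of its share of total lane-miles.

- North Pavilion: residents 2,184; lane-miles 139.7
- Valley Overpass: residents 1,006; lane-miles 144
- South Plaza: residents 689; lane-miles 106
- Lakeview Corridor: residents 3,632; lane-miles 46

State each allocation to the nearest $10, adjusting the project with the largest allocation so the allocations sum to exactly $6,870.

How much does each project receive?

Totals — residents 7,511, lane-miles 435.7.
Combined weights (75% residents + 25% lane-miles): North Pavilion 0.2982; Valley Overpass 0.1831; South Plaza 0.1296; Lakeview Corridor 0.3891.
Raw shares: North Pavilion 2,048.90; Valley Overpass 1,257.75; South Plaza 890.49; Lakeview Corridor 2,672.86.
At nearest $10: North Pavilion $2,050; Valley Overpass $1,260; South Plaza $890; Lakeview Corridor $2,670. Sum = $6,870.
Rounded total matches; no reconciliation needed.

North Pavilion: $2,050 | Valley Overpass: $1,260 | South Plaza: $890 | Lakeview Corridor: $2,670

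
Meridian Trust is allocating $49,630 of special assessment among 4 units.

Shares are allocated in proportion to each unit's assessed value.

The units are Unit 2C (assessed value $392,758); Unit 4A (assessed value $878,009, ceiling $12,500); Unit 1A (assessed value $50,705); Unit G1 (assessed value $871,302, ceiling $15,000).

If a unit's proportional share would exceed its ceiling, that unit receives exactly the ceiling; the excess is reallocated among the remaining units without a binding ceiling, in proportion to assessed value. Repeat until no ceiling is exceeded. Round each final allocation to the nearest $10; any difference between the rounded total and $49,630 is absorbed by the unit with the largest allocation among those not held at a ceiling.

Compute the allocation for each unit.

Unit 2C: $19,600; Unit 4A: $12,500; Unit 1A: $2,530; Unit G1: $15,000

Combined assessed value = 2,192,774.
Pro-rata shares before constraints: Unit 2C 8,889.46; Unit 4A 19,872.36; Unit 1A 1,147.63; Unit G1 19,720.55.
Held at cap: Unit 4A ($12,500), Unit G1 ($15,000); residual $22,130 reallocated over remaining assessed value 443,463.
Shares after redistribution: Unit 2C 19,599.68 → $19,600; Unit 1A 2,530.32 → $2,530.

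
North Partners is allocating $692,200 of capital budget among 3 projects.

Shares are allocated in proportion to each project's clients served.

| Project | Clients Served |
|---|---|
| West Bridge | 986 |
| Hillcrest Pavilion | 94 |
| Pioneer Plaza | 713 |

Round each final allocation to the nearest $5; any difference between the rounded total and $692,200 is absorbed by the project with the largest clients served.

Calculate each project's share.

Sum of clients served: 986 + 94 + 713 = 1,793.
Pro-rata amounts: West Bridge 380,652.09; Hillcrest Pavilion 36,289.35; Pioneer Plaza 275,258.56.
Rounded to nearest $5: West Bridge $380,650; Hillcrest Pavilion $36,290; Pioneer Plaza $275,260. Sum = $692,200.
Sum already equals the total — no adjustment.

West Bridge: $380,650 · Hillcrest Pavilion: $36,290 · Pioneer Plaza: $275,260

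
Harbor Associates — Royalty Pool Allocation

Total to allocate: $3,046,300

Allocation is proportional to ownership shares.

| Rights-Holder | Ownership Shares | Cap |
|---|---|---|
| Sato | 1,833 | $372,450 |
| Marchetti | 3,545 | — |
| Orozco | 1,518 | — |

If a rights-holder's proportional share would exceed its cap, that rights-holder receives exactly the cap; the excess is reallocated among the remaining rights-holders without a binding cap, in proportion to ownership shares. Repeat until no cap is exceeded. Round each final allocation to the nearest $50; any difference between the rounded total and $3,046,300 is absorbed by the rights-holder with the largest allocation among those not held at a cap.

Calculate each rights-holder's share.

Combined ownership shares = 6,896.
Unconstrained shares: Sato 809,725.62; Marchetti 1,565,999.64; Orozco 670,574.74.
Capped: Sato ($372,450); remaining pool $2,673,850 reallocated over remaining ownership shares 5,063.
Redistributed shares: Marchetti 1,872,170.30 → $1,872,150; Orozco 801,679.70 → $801,700.

Sato: $372,450; Marchetti: $1,872,150; Orozco: $801,700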